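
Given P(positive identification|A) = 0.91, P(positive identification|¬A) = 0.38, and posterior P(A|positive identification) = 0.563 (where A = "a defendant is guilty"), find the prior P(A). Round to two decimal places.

P(A) = 0.35

In odds form, posterior odds = prior odds × likelihood ratio, so prior odds = posterior odds ÷ LR.
Posterior odds = 0.563/(1−0.563) = 1.2883. LR = 0.91/0.38 = 2.3947.
Prior odds = 1.2883/2.3947 = 0.5380, so P(A) = 0.5380/(1+0.5380) ≈ 0.35.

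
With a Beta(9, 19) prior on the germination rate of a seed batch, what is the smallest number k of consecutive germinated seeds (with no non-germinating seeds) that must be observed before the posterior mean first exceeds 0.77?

k = 55

After k germinated seeds and 0 non-germinating seeds the posterior is Beta(9+k, 19), with mean (9+k)/(9+19+k).
Set (9+k)/(28+k) > 0.77 and solve: k > (0.77·28 − 9)/(1 − 0.77) = 54.609.
The smallest integer exceeding 54.609 is 55.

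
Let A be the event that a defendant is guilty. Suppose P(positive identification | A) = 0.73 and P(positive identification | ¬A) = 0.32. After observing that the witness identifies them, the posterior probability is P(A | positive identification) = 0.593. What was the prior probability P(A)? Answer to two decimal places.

P(A) = 0.39

In odds form, posterior odds = prior odds × likelihood ratio, so prior odds = posterior odds ÷ LR.
Posterior odds = 0.593/(1−0.593) = 1.4570. LR = 0.73/0.32 = 2.2812.
Prior odds = 1.4570/2.2812 = 0.6387, so P(A) = 0.6387/(1+0.6387) ≈ 0.39.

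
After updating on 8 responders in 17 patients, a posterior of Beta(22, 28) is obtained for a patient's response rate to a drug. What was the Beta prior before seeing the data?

Beta(14, 19)

Beta is conjugate to the binomial likelihood: posterior = Beta(α+s, β+f).
So α = 22 − 8 = 14 and β = 28 − 9 = 19.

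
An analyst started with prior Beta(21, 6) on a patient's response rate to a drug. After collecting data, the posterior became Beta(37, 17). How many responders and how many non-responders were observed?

16 responders and 11 non-responders

A Beta(a, b) prior with s successes and f failures in binomial data gives a Beta(a+s, b+f) posterior.
So s = 37 − 21 = 16 and f = 17 − 6 = 11.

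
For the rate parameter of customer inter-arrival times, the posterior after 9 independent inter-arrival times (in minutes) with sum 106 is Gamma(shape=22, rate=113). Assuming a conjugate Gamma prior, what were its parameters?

Gamma–exponential conjugacy: posterior shape = α + n, posterior rate = β + Σtᵢ.
So α = 22 − 9 = 13 and β = 113 − 106 = 7.

Gamma(shape=13, rate=7)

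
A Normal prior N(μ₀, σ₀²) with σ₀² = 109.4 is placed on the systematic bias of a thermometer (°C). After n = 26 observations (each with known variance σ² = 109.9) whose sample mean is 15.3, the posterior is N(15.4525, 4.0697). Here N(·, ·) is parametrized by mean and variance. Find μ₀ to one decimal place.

μ₀ = 19.4

With known observation variance, the Normal–Normal posterior has precision τ_n = τ₀ + n/σ² and mean μ_n = (τ₀μ₀ + (n/σ²)x̄)/τ_n.
Here τ₀ = 1/109.4 = 0.009141 and τ_data = 26/109.9 = 0.236579, so τ_n = 0.245720.
Rearranging for μ₀: μ₀ = (μ_n·τ_n − τ_data·x̄)/τ₀ = (15.4525·0.245720 − 0.236579·15.3) / 0.009141 = 0.177330/0.009141 ≈ 19.4.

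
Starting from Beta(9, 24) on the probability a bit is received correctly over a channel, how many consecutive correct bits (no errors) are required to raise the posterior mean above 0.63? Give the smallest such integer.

k = 32

After k correct bits and 0 errors the posterior is Beta(9+k, 24), with mean (9+k)/(9+24+k).
Set (9+k)/(33+k) > 0.63 and solve: k > (0.63·33 − 9)/(1 − 0.63) = 31.865.
The smallest integer exceeding 31.865 is 32.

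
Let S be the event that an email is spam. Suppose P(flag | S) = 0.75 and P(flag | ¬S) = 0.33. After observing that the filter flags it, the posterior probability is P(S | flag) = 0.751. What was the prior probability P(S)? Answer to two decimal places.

P(S) = 0.57

In odds form, posterior odds = prior odds × likelihood ratio, so prior odds = posterior odds ÷ LR.
Posterior odds = 0.751/(1−0.751) = 3.0161. LR = 0.75/0.33 = 2.2727.
Prior odds = 3.0161/2.2727 = 1.3271, so P(S) = 1.3271/(1+1.3271) ≈ 0.57.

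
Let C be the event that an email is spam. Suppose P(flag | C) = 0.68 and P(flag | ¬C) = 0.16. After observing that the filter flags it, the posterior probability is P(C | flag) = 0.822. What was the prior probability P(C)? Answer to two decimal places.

P(C) = 0.52

Bayes' rule in odds form gives O(C|E) = O(C)·[P(E|C)/P(E|¬C)], hence O(C) = O(C|E)/LR.
Posterior odds = 0.822/(1−0.822) = 4.6180. LR = 0.68/0.16 = 4.2500.
Prior odds = 4.6180/4.2500 = 1.0866, so P(C) = 1.0866/(1+1.0866) ≈ 0.52.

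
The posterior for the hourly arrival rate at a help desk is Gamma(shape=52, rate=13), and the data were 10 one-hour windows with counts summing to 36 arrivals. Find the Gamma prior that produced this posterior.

Gamma(shape=16, rate=3)

Gamma–Poisson conjugacy: posterior shape = α + Σxᵢ, posterior rate = β + n.
So α = 52 − 36 = 16 and β = 13 − 10 = 3.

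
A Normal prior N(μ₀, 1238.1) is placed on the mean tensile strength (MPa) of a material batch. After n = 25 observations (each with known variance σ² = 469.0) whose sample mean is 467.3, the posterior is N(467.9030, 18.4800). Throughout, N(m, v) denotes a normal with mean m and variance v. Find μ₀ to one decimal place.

μ₀ = 507.7

The posterior mean is a precision-weighted average: μ_n = (τ₀μ₀ + τ_data·x̄)/(τ₀+τ_data), with τ₀=1/σ₀² and τ_data=n/σ².
Here τ₀ = 1/1238.1 = 0.000808 and τ_data = 25/469.0 = 0.053305, so τ_n = 0.054113.
Rearranging for μ₀: μ₀ = (μ_n·τ_n − τ_data·x̄)/τ₀ = (467.9030·0.054113 − 0.053305·467.3) / 0.000808 = 0.410209/0.000808 ≈ 507.7.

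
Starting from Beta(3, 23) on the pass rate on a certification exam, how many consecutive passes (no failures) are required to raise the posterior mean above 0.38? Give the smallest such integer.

k = 12

After k passes and 0 failures the posterior is Beta(3+k, 23), with mean (3+k)/(3+23+k).
Set (3+k)/(26+k) > 0.38 and solve: k > (0.38·26 − 3)/(1 − 0.38) = 11.097.
The smallest integer exceeding 11.097 is 12, and checking k=12: (15)/(38) = 0.3947 > 0.38.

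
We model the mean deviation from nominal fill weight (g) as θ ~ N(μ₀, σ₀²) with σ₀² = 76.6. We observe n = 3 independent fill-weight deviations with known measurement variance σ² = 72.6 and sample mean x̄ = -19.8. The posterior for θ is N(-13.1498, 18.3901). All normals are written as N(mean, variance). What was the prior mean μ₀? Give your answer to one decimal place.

μ₀ = 7.9

The posterior mean is a precision-weighted average: μ_n = (τ₀μ₀ + τ_data·x̄)/(τ₀+τ_data), with τ₀=1/σ₀² and τ_data=n/σ².
Here τ₀ = 1/76.6 = 0.013055 and τ_data = 3/72.6 = 0.041322, so τ_n = 0.054377.
Rearranging for μ₀: μ₀ = (μ_n·τ_n − τ_data·x̄)/τ₀ = (-13.1498·0.054377 − 0.041322·-19.8) / 0.013055 = 0.103129/0.013055 ≈ 7.9.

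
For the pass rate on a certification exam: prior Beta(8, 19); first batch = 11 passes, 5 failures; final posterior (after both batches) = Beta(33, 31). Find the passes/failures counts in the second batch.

14 passes and 7 failures

Because Beta–binomial updating is additive in the counts, the combined data contributed (α_post−α_prior, β_post−β_prior) successes and failures.
Total across both batches: 33−8=25 passes, 31−19=12 failures.
Subtract the first batch: 25−11=14 passes and 12−5=7 failures.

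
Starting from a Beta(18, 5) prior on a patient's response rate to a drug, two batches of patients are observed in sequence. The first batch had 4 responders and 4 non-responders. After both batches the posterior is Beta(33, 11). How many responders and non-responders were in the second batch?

11 responders and 2 non-responders

Sequential conjugate updates are equivalent to a single update on the pooled data, so total successes = posterior α − prior α and total failures = posterior β − prior β.
Total across both batches: 33−18=15 responders, 11−5=6 non-responders.
Subtract the first batch: 15−4=11 responders and 6−4=2 non-responders.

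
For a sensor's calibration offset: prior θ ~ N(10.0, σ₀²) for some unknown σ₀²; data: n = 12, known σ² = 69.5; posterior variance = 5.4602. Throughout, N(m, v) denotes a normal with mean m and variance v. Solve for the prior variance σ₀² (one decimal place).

σ₀² = 95.4

Posterior precision equals prior precision plus data precision: 1/σ_n² = 1/σ₀² + n/σ².
So 1/σ₀² = 1/5.4602 − 12/69.5 = 0.183143 − 0.172662 = 0.010481.
Hence σ₀² = 1/0.010481 ≈ 95.4.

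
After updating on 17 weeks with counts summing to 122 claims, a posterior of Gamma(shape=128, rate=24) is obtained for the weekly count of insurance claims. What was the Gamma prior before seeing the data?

A Gamma(α, β) prior (rate parametrization) on a Poisson rate with n observations summing to S gives posterior Gamma(α+S, β+n).
So α = 128 − 122 = 6 and β = 24 − 17 = 7.

Gamma(shape=6, rate=7)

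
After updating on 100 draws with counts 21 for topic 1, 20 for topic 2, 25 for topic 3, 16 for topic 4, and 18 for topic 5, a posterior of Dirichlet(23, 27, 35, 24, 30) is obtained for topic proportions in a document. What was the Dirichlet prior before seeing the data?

Dirichlet(2, 7, 10, 8, 12)

For a Dirichlet(α) prior with multinomial counts c, the posterior is Dirichlet(α + c) componentwise.
Subtract each count from the matching posterior parameter: 23−21=2, 27−20=7, 35−25=10, 24−16=8, 30−18=12.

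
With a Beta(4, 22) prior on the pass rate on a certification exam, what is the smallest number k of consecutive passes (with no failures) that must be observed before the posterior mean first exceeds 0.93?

After k passes and 0 failures the posterior is Beta(4+k, 22), with mean (4+k)/(4+22+k).
Set (4+k)/(26+k) > 0.93 and solve: k > (0.93·26 − 4)/(1 − 0.93) = 288.286.
The smallest integer exceeding 288.286 is 289, and checking k=289: (293)/(315) = 0.9302 > 0.93.

k = 289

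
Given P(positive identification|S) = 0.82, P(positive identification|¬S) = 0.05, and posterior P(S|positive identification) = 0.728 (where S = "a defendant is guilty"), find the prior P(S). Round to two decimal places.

P(S) = 0.14

In odds form, posterior odds = prior odds × likelihood ratio, so prior odds = posterior odds ÷ LR.
Posterior odds = 0.728/(1−0.728) = 2.6765. LR = 0.82/0.05 = 16.4000.
Prior odds = 2.6765/16.4000 = 0.1632, so P(S) = 0.1632/(1+0.1632) ≈ 0.14.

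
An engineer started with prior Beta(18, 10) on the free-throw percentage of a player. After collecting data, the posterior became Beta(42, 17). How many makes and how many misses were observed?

Under Beta–binomial conjugacy the posterior parameters are (α+s, β+f).
Match parameters: s=42−18=24, f=17−10=7.

24 makes and 7 misses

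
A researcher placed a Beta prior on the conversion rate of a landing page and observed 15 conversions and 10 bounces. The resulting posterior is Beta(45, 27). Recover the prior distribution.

Beta(30, 17)

Under Beta–binomial conjugacy the posterior parameters are (a+s, b+f).
Subtract the data counts: 45−15=30, 27−10=17.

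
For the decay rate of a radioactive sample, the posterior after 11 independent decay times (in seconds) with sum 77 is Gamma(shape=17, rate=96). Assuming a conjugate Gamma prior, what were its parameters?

For an exponential likelihood with a Gamma(α, β) prior on the rate, n observations with total T give posterior Gamma(α+n, β+T).
So α = 17 − 11 = 6 and β = 96 − 77 = 19.

Gamma(shape=6, rate=19)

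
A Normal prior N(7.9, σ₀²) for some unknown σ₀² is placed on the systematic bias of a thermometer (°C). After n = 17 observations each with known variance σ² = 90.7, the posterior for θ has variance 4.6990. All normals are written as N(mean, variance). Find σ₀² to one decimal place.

σ₀² = 39.4

For the Normal–Normal model with known σ², precisions add: τ_n = τ₀ + n/σ².
So 1/σ₀² = 1/4.6990 − 17/90.7 = 0.212811 − 0.187431 = 0.025380.
Hence σ₀² = 1/0.025380 ≈ 39.4.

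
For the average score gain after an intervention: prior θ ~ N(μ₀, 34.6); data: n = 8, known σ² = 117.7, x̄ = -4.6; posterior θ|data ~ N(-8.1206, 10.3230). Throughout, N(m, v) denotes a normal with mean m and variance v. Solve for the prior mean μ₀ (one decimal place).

μ₀ = -16.4

The posterior mean is a precision-weighted average: μ_n = (τ₀μ₀ + τ_data·x̄)/(τ₀+τ_data), with τ₀=1/σ₀² and τ_data=n/σ².
Here τ₀ = 1/34.6 = 0.028902 and τ_data = 8/117.7 = 0.067969, so τ_n = 0.096871.
Rearranging for μ₀: μ₀ = (μ_n·τ_n − τ_data·x̄)/τ₀ = (-8.1206·0.096871 − 0.067969·-4.6) / 0.028902 = -0.473993/0.028902 ≈ -16.4.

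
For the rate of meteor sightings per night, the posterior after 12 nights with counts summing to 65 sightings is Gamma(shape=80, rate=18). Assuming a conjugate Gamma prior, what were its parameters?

Gamma–Poisson conjugacy: posterior shape = α + Σxᵢ, posterior rate = β + n.
So α = 80 − 65 = 15 and β = 18 − 12 = 6.

Gamma(shape=15, rate=6)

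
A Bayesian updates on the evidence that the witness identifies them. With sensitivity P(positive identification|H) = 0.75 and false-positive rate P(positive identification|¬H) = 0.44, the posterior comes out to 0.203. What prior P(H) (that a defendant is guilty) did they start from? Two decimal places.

In odds form, posterior odds = prior odds × likelihood ratio, so prior odds = posterior odds ÷ LR.
Posterior odds = 0.203/(1−0.203) = 0.2547. LR = 0.75/0.44 = 1.7045.
Prior odds = 0.2547/1.7045 = 0.1494, so P(H) = 0.1494/(1+0.1494) ≈ 0.13.

P(H) = 0.13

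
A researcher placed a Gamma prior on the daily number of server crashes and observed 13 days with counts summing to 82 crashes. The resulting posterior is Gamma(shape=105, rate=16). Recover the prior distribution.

A Gamma(α, β) prior (rate parametrization) on a Poisson rate with n observations summing to S gives posterior Gamma(α+S, β+n).
So α = 105 − 82 = 23 and β = 16 − 13 = 3.

Gamma(shape=23, rate=3)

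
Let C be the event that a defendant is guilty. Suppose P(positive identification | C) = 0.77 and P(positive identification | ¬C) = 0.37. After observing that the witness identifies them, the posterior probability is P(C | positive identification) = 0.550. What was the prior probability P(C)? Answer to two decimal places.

P(C) = 0.37

In odds form, posterior odds = prior odds × likelihood ratio, so prior odds = posterior odds ÷ LR.
Posterior odds = 0.550/(1−0.550) = 1.2222. LR = 0.77/0.37 = 2.0811.
Prior odds = 1.2222/2.0811 = 0.5873, so P(C) = 0.5873/(1+0.5873) ≈ 0.37.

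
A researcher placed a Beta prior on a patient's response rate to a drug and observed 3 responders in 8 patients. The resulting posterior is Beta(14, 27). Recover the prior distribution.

Beta is conjugate to the binomial likelihood: posterior = Beta(α+s, β+f).
Subtract the data counts: 14−3=11, 27−5=22.

Beta(11, 22)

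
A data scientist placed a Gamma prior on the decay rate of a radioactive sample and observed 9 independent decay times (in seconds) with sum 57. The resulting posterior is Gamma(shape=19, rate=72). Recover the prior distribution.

Gamma(shape=10, rate=15)

For an exponential likelihood with a Gamma(α, β) prior on the rate, n observations with total T give posterior Gamma(α+n, β+T).
So α = 19 − 9 = 10 and β = 72 − 57 = 15.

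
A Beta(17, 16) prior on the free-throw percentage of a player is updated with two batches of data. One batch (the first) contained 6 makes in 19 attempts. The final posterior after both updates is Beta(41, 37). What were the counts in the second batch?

Sequential conjugate updates are equivalent to a single update on the pooled data, so total successes = posterior α − prior α and total failures = posterior β − prior β.
Total across both batches: 41−17=24 makes, 37−16=21 misses.
Subtract the first batch: 24−6=18 makes and 21−13=8 misses.

18 makes and 8 misses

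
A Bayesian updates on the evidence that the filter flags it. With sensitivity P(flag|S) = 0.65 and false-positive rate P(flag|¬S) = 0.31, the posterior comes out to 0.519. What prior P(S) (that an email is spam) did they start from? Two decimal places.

Bayes' rule in odds form gives O(S|E) = O(S)·[P(E|S)/P(E|¬S)], hence O(S) = O(S|E)/LR.
Posterior odds = 0.519/(1−0.519) = 1.0790. LR = 0.65/0.31 = 2.0968.
Prior odds = 1.0790/2.0968 = 0.5146, so P(S) = 0.5146/(1+0.5146) ≈ 0.34.

P(S) = 0.34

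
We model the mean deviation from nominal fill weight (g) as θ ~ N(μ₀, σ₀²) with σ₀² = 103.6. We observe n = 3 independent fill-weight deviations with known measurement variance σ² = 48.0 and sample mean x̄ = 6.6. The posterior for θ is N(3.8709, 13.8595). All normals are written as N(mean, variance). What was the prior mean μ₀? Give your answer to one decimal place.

μ₀ = -13.8

The posterior mean is a precision-weighted average: μ_n = (τ₀μ₀ + τ_data·x̄)/(τ₀+τ_data), with τ₀=1/σ₀² and τ_data=n/σ².
Here τ₀ = 1/103.6 = 0.009653 and τ_data = 3/48.0 = 0.062500, so τ_n = 0.072153.
Rearranging for μ₀: μ₀ = (μ_n·τ_n − τ_data·x̄)/τ₀ = (3.8709·0.072153 − 0.062500·6.6) / 0.009653 = -0.133203/0.009653 ≈ -13.8.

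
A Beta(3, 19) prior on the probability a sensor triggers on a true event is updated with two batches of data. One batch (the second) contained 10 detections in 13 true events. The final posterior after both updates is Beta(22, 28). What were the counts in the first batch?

9 detections and 6 misses

Sequential conjugate updates are equivalent to a single update on the pooled data, so total successes = posterior α − prior α and total failures = posterior β − prior β.
Total across both batches: 22−3=19 detections, 28−19=9 misses.
Subtract the second batch: 19−10=9 detections and 9−3=6 misses.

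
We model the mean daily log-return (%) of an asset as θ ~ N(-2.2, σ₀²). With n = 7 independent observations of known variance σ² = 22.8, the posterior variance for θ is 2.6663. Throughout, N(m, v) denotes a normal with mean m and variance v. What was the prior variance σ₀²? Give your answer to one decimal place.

Posterior precision equals prior precision plus data precision: 1/σ_n² = 1/σ₀² + n/σ².
So 1/σ₀² = 1/2.6663 − 7/22.8 = 0.375052 − 0.307018 = 0.068034.
Hence σ₀² = 1/0.068034 ≈ 14.7.

σ₀² = 14.7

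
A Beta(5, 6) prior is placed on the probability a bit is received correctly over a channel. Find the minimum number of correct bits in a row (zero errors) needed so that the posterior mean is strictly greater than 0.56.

k = 3

After k correct bits and 0 errors the posterior is Beta(5+k, 6), with mean (5+k)/(5+6+k).
Set (5+k)/(11+k) > 0.56 and solve: k > (0.56·11 − 5)/(1 − 0.56) = 2.636.
The smallest integer exceeding 2.636 is 3.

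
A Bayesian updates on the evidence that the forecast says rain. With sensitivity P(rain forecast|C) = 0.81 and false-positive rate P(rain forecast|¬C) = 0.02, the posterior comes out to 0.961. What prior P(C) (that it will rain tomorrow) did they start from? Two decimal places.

P(C) = 0.38

In odds form, posterior odds = prior odds × likelihood ratio, so prior odds = posterior odds ÷ LR.
Posterior odds = 0.961/(1−0.961) = 24.6410. LR = 0.81/0.02 = 40.5000.
Prior odds = 24.6410/40.5000 = 0.6084, so P(C) = 0.6084/(1+0.6084) ≈ 0.38.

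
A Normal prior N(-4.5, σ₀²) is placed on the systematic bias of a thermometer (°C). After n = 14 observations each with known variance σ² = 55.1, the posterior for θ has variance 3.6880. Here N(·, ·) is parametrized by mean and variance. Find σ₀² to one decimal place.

σ₀² = 58.6

Posterior precision equals prior precision plus data precision: 1/σ_n² = 1/σ₀² + n/σ².
So 1/σ₀² = 1/3.6880 − 14/55.1 = 0.271150 − 0.254083 = 0.017067.
Hence σ₀² = 1/0.017067 ≈ 58.6.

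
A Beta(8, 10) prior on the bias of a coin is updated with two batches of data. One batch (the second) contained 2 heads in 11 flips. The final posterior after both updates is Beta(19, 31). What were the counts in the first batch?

9 heads and 12 tails

Sequential conjugate updates are equivalent to a single update on the pooled data, so total successes = posterior α − prior α and total failures = posterior β − prior β.
Total across both batches: 19−8=11 heads, 31−10=21 tails.
Subtract the second batch: 11−2=9 heads and 21−9=12 tails.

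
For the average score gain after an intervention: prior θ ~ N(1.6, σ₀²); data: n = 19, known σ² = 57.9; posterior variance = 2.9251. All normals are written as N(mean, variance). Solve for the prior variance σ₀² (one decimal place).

σ₀² = 72.9

For the Normal–Normal model with known σ², precisions add: τ_n = τ₀ + n/σ².
So 1/σ₀² = 1/2.9251 − 19/57.9 = 0.341869 − 0.328152 = 0.013717.
Hence σ₀² = 1/0.013717 ≈ 72.9.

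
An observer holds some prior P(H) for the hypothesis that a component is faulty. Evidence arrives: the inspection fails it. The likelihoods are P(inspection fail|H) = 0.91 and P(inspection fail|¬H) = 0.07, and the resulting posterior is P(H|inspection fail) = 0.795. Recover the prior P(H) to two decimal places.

In odds form, posterior odds = prior odds × likelihood ratio, so prior odds = posterior odds ÷ LR.
Posterior odds = 0.795/(1−0.795) = 3.8780. LR = 0.91/0.07 = 13.0000.
Prior odds = 3.8780/13.0000 = 0.2983, so P(H) = 0.2983/(1+0.2983) ≈ 0.23.

P(H) = 0.23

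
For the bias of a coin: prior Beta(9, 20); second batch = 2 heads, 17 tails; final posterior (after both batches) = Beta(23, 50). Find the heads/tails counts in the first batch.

Sequential conjugate updates are equivalent to a single update on the pooled data, so total successes = posterior α − prior α and total failures = posterior β − prior β.
Total across both batches: 23−9=14 heads, 50−20=30 tails.
Subtract the second batch: 14−2=12 heads and 30−17=13 tails.

12 heads and 13 tails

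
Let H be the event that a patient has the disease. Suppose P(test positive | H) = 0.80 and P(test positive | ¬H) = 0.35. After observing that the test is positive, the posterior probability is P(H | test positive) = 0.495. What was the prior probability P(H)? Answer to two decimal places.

P(H) = 0.30

Bayes' rule in odds form gives O(H|E) = O(H)·[P(E|H)/P(E|¬H)], hence O(H) = O(H|E)/LR.
Posterior odds = 0.495/(1−0.495) = 0.9802. LR = 0.80/0.35 = 2.2857.
Prior odds = 0.9802/2.2857 = 0.4288, so P(H) = 0.4288/(1+0.4288) ≈ 0.30.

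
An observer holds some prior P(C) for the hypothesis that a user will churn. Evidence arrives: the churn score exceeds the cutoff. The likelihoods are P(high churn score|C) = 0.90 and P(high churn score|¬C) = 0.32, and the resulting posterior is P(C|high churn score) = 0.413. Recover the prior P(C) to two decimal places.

Bayes' rule in odds form gives O(C|E) = O(C)·[P(E|C)/P(E|¬C)], hence O(C) = O(C|E)/LR.
Posterior odds = 0.413/(1−0.413) = 0.7036. LR = 0.90/0.32 = 2.8125.
Prior odds = 0.7036/2.8125 = 0.2502, so P(C) = 0.2502/(1+0.2502) ≈ 0.20.

P(C) = 0.20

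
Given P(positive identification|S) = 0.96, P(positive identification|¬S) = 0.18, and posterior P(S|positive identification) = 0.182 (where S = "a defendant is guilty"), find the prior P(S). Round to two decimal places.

P(S) = 0.04

Bayes' rule in odds form gives O(S|E) = O(S)·[P(E|S)/P(E|¬S)], hence O(S) = O(S|E)/LR.
Posterior odds = 0.182/(1−0.182) = 0.2225. LR = 0.96/0.18 = 5.3333.
Prior odds = 0.2225/5.3333 = 0.0417, so P(S) = 0.0417/(1+0.0417) ≈ 0.04.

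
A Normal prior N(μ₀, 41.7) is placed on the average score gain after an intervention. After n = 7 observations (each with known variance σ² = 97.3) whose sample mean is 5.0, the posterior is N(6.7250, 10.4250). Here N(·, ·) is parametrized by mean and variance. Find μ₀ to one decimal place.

With known observation variance, the Normal–Normal posterior has precision τ_n = τ₀ + n/σ² and mean μ_n = (τ₀μ₀ + (n/σ²)x̄)/τ_n.
Here τ₀ = 1/41.7 = 0.023981 and τ_data = 7/97.3 = 0.071942, so τ_n = 0.095923.
Rearranging for μ₀: μ₀ = (μ_n·τ_n − τ_data·x̄)/τ₀ = (6.7250·0.095923 − 0.071942·5.0) / 0.023981 = 0.285372/0.023981 ≈ 11.9.

μ₀ = 11.9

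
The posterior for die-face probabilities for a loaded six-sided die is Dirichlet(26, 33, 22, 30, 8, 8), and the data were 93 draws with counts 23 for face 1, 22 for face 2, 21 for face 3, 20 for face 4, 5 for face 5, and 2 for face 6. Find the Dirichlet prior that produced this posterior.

For a Dirichlet(α) prior with multinomial counts c, the posterior is Dirichlet(α + c) componentwise.
Subtract each count from the matching posterior parameter: 26−23=3, 33−22=11, 22−21=1, 30−20=10, 8−5=3, 8−2=6.

Dirichlet(3, 11, 1, 10, 3, 6)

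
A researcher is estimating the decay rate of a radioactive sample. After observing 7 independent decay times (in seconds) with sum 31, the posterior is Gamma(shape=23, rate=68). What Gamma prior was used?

Gamma(shape=16, rate=37)

For an exponential likelihood with a Gamma(α, β) prior on the rate, n observations with total T give posterior Gamma(α+n, β+T).
So α = 23 − 7 = 16 and β = 68 − 31 = 37.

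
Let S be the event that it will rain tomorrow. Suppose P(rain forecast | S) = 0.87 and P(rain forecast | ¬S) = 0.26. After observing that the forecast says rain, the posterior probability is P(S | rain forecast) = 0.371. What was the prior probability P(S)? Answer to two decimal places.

P(S) = 0.15

Bayes' rule in odds form gives O(S|E) = O(S)·[P(E|S)/P(E|¬S)], hence O(S) = O(S|E)/LR.
Posterior odds = 0.371/(1−0.371) = 0.5898. LR = 0.87/0.26 = 3.3462.
Prior odds = 0.5898/3.3462 = 0.1763, so P(S) = 0.1763/(1+0.1763) ≈ 0.15.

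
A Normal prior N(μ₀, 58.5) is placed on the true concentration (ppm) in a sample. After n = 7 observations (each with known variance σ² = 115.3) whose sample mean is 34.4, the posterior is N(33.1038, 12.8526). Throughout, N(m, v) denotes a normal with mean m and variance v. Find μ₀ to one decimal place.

The posterior mean is a precision-weighted average: μ_n = (τ₀μ₀ + τ_data·x̄)/(τ₀+τ_data), with τ₀=1/σ₀² and τ_data=n/σ².
Here τ₀ = 1/58.5 = 0.017094 and τ_data = 7/115.3 = 0.060711, so τ_n = 0.077805.
Rearranging for μ₀: μ₀ = (μ_n·τ_n − τ_data·x̄)/τ₀ = (33.1038·0.077805 − 0.060711·34.4) / 0.017094 = 0.487183/0.017094 ≈ 28.5.

μ₀ = 28.5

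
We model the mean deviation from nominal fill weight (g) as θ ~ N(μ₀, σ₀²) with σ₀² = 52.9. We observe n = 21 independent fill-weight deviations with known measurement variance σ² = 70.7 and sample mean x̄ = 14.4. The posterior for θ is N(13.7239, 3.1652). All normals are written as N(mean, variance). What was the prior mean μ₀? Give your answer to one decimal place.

With known observation variance, the Normal–Normal posterior has precision τ_n = τ₀ + n/σ² and mean μ_n = (τ₀μ₀ + (n/σ²)x̄)/τ_n.
Here τ₀ = 1/52.9 = 0.018904 and τ_data = 21/70.7 = 0.297030, so τ_n = 0.315934.
Rearranging for μ₀: μ₀ = (μ_n·τ_n − τ_data·x̄)/τ₀ = (13.7239·0.315934 − 0.297030·14.4) / 0.018904 = 0.058615/0.018904 ≈ 3.1.

μ₀ = 3.1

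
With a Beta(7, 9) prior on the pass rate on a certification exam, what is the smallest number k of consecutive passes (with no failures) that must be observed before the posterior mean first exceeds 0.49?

k = 2

After k passes and 0 failures the posterior is Beta(7+k, 9), with mean (7+k)/(7+9+k).
Set (7+k)/(16+k) > 0.49 and solve: k > (0.49·16 − 7)/(1 − 0.49) = 1.647.
The smallest integer exceeding 1.647 is 2, and checking k=2: (9)/(18) = 0.5000 > 0.49.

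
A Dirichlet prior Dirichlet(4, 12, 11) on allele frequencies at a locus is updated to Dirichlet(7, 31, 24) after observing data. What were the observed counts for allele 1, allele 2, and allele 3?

For a Dirichlet(α) prior with multinomial counts c, the posterior is Dirichlet(α + c) componentwise.
Counts are posterior − prior componentwise: 7−4=3, 31−12=19, 24−11=13.

counts (3, 19, 13)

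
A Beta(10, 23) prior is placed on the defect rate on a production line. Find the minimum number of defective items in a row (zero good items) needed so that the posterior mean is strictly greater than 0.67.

k = 37

After k defective items and 0 good items the posterior is Beta(10+k, 23), with mean (10+k)/(10+23+k).
Set (10+k)/(33+k) > 0.67 and solve: k > (0.67·33 − 10)/(1 − 0.67) = 36.697.
The smallest integer exceeding 36.697 is 37, and checking k=37: (47)/(70) = 0.6714 > 0.67.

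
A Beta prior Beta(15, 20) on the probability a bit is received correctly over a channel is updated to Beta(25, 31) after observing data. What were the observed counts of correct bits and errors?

10 correct bits and 11 errors

A Beta(a, b) prior with s successes and f failures in binomial data gives a Beta(a+s, b+f) posterior.
So s = 25 − 15 = 10 and f = 31 − 20 = 11.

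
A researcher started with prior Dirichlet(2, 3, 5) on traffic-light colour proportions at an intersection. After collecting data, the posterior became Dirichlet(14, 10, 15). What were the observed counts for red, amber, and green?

counts (12, 7, 10)

For a Dirichlet(α) prior with multinomial counts c, the posterior is Dirichlet(α + c) componentwise.
Counts are posterior − prior componentwise: 14−2=12, 10−3=7, 15−5=10.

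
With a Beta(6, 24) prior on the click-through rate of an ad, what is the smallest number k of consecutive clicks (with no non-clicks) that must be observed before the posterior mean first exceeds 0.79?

After k clicks and 0 non-clicks the posterior is Beta(6+k, 24), with mean (6+k)/(6+24+k).
Set (6+k)/(30+k) > 0.79 and solve: k > (0.79·30 − 6)/(1 − 0.79) = 84.286.
The smallest integer exceeding 84.286 is 85, and checking k=85: (91)/(115) = 0.7913 > 0.79.

k = 85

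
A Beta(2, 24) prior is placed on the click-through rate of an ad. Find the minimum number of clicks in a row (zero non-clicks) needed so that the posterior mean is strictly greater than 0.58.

k = 32

After k clicks and 0 non-clicks the posterior is Beta(2+k, 24), with mean (2+k)/(2+24+k).
Set (2+k)/(26+k) > 0.58 and solve: k > (0.58·26 − 2)/(1 − 0.58) = 31.143.
The smallest integer exceeding 31.143 is 32, and checking k=32: (34)/(58) = 0.5862 > 0.58.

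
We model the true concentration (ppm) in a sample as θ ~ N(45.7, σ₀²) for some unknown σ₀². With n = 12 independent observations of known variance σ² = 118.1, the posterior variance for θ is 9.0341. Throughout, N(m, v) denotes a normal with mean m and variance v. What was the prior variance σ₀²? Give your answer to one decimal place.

σ₀² = 110.1

For the Normal–Normal model with known σ², precisions add: τ_n = τ₀ + n/σ².
So 1/σ₀² = 1/9.0341 − 12/118.1 = 0.110692 − 0.101609 = 0.009083.
Hence σ₀² = 1/0.009083 ≈ 110.1.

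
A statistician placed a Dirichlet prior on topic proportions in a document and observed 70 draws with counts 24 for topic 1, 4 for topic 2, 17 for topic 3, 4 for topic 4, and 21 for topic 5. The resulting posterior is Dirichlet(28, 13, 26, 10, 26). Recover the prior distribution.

Dirichlet(4, 9, 9, 6, 5)

For a Dirichlet(α) prior with multinomial counts c, the posterior is Dirichlet(α + c) componentwise.
Subtract each count from the matching posterior parameter: 28−24=4, 13−4=9, 26−17=9, 10−4=6, 26−21=5.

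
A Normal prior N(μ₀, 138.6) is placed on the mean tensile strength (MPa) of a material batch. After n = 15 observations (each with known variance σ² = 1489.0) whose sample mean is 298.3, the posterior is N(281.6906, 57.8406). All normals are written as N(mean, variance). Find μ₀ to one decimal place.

The posterior mean is a precision-weighted average: μ_n = (τ₀μ₀ + τ_data·x̄)/(τ₀+τ_data), with τ₀=1/σ₀² and τ_data=n/σ².
Here τ₀ = 1/138.6 = 0.007215 and τ_data = 15/1489.0 = 0.010074, so τ_n = 0.017289.
Rearranging for μ₀: μ₀ = (μ_n·τ_n − τ_data·x̄)/τ₀ = (281.6906·0.017289 − 0.010074·298.3) / 0.007215 = 1.865075/0.007215 ≈ 258.5.

μ₀ = 258.5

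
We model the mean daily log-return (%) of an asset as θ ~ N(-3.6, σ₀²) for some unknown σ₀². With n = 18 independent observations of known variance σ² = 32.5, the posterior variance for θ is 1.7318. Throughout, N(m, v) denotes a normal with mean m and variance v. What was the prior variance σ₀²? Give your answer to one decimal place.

For the Normal–Normal model with known σ², precisions add: τ_n = τ₀ + n/σ².
So 1/σ₀² = 1/1.7318 − 18/32.5 = 0.577434 − 0.553846 = 0.023588.
Hence σ₀² = 1/0.023588 ≈ 42.4.

σ₀² = 42.4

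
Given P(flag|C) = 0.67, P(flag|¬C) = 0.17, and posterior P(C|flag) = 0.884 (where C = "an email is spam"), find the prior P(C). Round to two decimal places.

In odds form, posterior odds = prior odds × likelihood ratio, so prior odds = posterior odds ÷ LR.
Posterior odds = 0.884/(1−0.884) = 7.6207. LR = 0.67/0.17 = 3.9412.
Prior odds = 7.6207/3.9412 = 1.9336, so P(C) = 1.9336/(1+1.9336) ≈ 0.66.

P(C) = 0.66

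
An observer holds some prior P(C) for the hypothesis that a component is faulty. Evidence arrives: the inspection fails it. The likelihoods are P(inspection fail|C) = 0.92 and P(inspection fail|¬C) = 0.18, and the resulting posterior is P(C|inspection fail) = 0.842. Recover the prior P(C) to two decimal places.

P(C) = 0.51

Bayes' rule in odds form gives O(C|E) = O(C)·[P(E|C)/P(E|¬C)], hence O(C) = O(C|E)/LR.
Posterior odds = 0.842/(1−0.842) = 5.3291. LR = 0.92/0.18 = 5.1111.
Prior odds = 5.3291/5.1111 = 1.0427, so P(C) = 1.0427/(1+1.0427) ≈ 0.51.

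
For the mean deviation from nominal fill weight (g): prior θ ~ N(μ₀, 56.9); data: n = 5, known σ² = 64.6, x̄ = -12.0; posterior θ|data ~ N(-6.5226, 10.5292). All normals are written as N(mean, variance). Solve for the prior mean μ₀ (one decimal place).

μ₀ = 17.6

The posterior mean is a precision-weighted average: μ_n = (τ₀μ₀ + τ_data·x̄)/(τ₀+τ_data), with τ₀=1/σ₀² and τ_data=n/σ².
Here τ₀ = 1/56.9 = 0.017575 and τ_data = 5/64.6 = 0.077399, so τ_n = 0.094974.
Rearranging for μ₀: μ₀ = (μ_n·τ_n − τ_data·x̄)/τ₀ = (-6.5226·0.094974 − 0.077399·-12.0) / 0.017575 = 0.309311/0.017575 ≈ 17.6.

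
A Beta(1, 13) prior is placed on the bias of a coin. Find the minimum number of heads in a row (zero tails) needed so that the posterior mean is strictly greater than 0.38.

After k heads and 0 tails the posterior is Beta(1+k, 13), with mean (1+k)/(1+13+k).
Set (1+k)/(14+k) > 0.38 and solve: k > (0.38·14 − 1)/(1 − 0.38) = 6.968.
The smallest integer exceeding 6.968 is 7.

k = 7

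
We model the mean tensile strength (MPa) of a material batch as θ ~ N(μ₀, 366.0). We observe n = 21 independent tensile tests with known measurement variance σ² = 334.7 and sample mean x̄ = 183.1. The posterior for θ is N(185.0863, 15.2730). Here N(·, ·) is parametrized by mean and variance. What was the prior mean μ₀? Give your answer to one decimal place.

μ₀ = 230.7

With known observation variance, the Normal–Normal posterior has precision τ_n = τ₀ + n/σ² and mean μ_n = (τ₀μ₀ + (n/σ²)x̄)/τ_n.
Here τ₀ = 1/366.0 = 0.002732 and τ_data = 21/334.7 = 0.062743, so τ_n = 0.065475.
Rearranging for μ₀: μ₀ = (μ_n·τ_n − τ_data·x̄)/τ₀ = (185.0863·0.065475 − 0.062743·183.1) / 0.002732 = 0.630282/0.002732 ≈ 230.7.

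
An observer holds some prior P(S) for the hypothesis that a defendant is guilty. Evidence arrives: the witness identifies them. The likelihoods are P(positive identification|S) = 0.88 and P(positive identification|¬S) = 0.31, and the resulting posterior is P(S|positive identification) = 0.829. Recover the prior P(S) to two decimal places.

Bayes' rule in odds form gives O(S|E) = O(S)·[P(E|S)/P(E|¬S)], hence O(S) = O(S|E)/LR.
Posterior odds = 0.829/(1−0.829) = 4.8480. LR = 0.88/0.31 = 2.8387.
Prior odds = 4.8480/2.8387 = 1.7078, so P(S) = 1.7078/(1+1.7078) ≈ 0.63.

P(S) = 0.63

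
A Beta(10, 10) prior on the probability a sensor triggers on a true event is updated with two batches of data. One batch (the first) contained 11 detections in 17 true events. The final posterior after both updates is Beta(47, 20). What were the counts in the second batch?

Because Beta–binomial updating is additive in the counts, the combined data contributed (α_post−α_prior, β_post−β_prior) successes and failures.
Total across both batches: 47−10=37 detections, 20−10=10 misses.
Subtract the first batch: 37−11=26 detections and 10−6=4 misses.

26 detections and 4 misses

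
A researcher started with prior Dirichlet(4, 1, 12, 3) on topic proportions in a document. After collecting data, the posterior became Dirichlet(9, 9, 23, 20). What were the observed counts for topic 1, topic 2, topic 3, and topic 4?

For a Dirichlet(α) prior with multinomial counts c, the posterior is Dirichlet(α + c) componentwise.
Counts are posterior − prior componentwise: 9−4=5, 9−1=8, 23−12=11, 20−3=17.

counts (5, 8, 11, 17)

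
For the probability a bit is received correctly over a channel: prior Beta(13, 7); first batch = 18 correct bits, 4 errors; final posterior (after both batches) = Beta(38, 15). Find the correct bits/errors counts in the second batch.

Because Beta–binomial updating is additive in the counts, the combined data contributed (α_post−α_prior, β_post−β_prior) successes and failures.
Total across both batches: 38−13=25 correct bits, 15−7=8 errors.
Subtract the first batch: 25−18=7 correct bits and 8−4=4 errors.

7 correct bits and 4 errors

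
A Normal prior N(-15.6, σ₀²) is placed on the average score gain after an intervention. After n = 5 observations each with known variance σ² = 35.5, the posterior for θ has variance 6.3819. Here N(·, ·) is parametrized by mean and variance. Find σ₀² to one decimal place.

σ₀² = 63.1

Posterior precision equals prior precision plus data precision: 1/σ_n² = 1/σ₀² + n/σ².
So 1/σ₀² = 1/6.3819 − 5/35.5 = 0.156693 − 0.140845 = 0.015848.
Hence σ₀² = 1/0.015848 ≈ 63.1.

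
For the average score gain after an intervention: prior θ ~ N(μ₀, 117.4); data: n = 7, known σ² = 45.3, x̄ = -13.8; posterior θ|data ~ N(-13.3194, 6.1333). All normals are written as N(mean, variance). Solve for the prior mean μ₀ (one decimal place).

μ₀ = -4.6

With known observation variance, the Normal–Normal posterior has precision τ_n = τ₀ + n/σ² and mean μ_n = (τ₀μ₀ + (n/σ²)x̄)/τ_n.
Here τ₀ = 1/117.4 = 0.008518 and τ_data = 7/45.3 = 0.154525, so τ_n = 0.163043.
Rearranging for μ₀: μ₀ = (μ_n·τ_n − τ_data·x̄)/τ₀ = (-13.3194·0.163043 − 0.154525·-13.8) / 0.008518 = -0.039190/0.008518 ≈ -4.6.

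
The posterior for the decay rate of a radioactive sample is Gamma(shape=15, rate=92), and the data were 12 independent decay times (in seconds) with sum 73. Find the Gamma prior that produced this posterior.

Gamma(shape=3, rate=19)

For an exponential likelihood with a Gamma(α, β) prior on the rate, n observations with total T give posterior Gamma(α+n, β+T).
So α = 15 − 12 = 3 and β = 92 − 73 = 19.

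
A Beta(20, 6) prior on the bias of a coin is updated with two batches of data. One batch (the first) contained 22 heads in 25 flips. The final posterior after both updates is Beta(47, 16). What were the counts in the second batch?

5 heads and 7 tails

Sequential conjugate updates are equivalent to a single update on the pooled data, so total successes = posterior α − prior α and total failures = posterior β − prior β.
Total across both batches: 47−20=27 heads, 16−6=10 tails.
Subtract the first batch: 27−22=5 heads and 10−3=7 tails.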